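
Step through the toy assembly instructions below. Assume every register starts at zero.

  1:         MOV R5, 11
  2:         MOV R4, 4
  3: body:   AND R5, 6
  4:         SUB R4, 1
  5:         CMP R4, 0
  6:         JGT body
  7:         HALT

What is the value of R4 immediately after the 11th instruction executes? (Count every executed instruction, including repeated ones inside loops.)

R5=11
R4=4
R5=11&6=2
R4=4-1=3
CMP R4, 0  (cmp 3,0)
JGT body: taken
R5=2&6=2
R4=3-1=2
CMP R4, 0  (cmp 2,0)
JGT body: taken
R5=2&6=2
After step 11: R4 = 2.

2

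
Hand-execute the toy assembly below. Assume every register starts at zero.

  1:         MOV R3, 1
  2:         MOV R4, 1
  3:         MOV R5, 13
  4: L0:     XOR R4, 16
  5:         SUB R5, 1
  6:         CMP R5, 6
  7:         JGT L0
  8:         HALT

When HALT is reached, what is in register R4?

17

MOV R3, 1 → R3=1
MOV R4, 1 → R4=1
MOV R5, 13 → R5=13
XOR R4, 16 → R4=1^16=17
SUB R5, 1 → R5=13-1=12
CMP R5, 6  (cmp 12,6)
JGT L0: taken
XOR R4, 16 → R4=17^16=1
SUB R5, 1 → R5=12-1=11
CMP R5, 6  (cmp 11,6)
JGT L0: taken
XOR R4, 16 → R4=1^16=17
SUB R5, 1 → R5=11-1=10
CMP R5, 6  (cmp 10,6)
JGT L0: taken
XOR R4, 16 → R4=17^16=1
SUB R5, 1 → R5=10-1=9
CMP R5, 6  (cmp 9,6)
JGT L0: taken
XOR R4, 16 → R4=1^16=17
SUB R5, 1 → R5=9-1=8
CMP R5, 6  (cmp 8,6)
JGT L0: taken
XOR R4, 16 → R4=17^16=1
SUB R5, 1 → R5=8-1=7
CMP R5, 6  (cmp 7,6)
JGT L0: taken
XOR R4, 16 → R4=1^16=17
SUB R5, 1 → R5=7-1=6
CMP R5, 6  (cmp 6,6)
JGT L0: not taken
halt.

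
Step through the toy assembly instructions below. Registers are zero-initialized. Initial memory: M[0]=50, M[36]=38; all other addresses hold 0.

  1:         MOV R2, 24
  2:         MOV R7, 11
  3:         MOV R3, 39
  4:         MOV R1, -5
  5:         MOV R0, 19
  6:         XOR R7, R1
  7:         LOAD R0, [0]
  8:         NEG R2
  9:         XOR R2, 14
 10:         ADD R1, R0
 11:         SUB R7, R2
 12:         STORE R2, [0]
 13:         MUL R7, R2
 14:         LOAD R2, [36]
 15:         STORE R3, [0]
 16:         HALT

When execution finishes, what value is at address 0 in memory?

39

MOV R2, 24 → R2=24
MOV R7, 11 → R7=11
MOV R3, 39 → R3=39
MOV R1, -5 → R1=-5
MOV R0, 19 → R0=19
XOR R7, R1 → R7=11^(-5)=-16
LOAD R0, [0] → R0=M[0]=50
NEG R2 → R2=-(24)=-24
XOR R2, 14 → R2=(-24)^14=-26
ADD R1, R0 → R1=(-5)+50=45
SUB R7, R2 → R7=(-16)-(-26)=10
STORE R2, [0] → M[0]=-26
MUL R7, R2 → R7=10*(-26)=-260
LOAD R2, [36] → R2=M[36]=38
STORE R3, [0] → M[0]=39
halt.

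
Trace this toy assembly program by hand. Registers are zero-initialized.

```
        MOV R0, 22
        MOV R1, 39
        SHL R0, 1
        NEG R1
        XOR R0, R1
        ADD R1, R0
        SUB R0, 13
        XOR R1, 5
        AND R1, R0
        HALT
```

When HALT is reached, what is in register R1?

after MOV R0, 22: R0=22
after MOV R1, 39: R1=39
after SHL R0, 1: R0=22<<1=44
after NEG R1: R1=-(39)=-39
after XOR R0, R1: R0=44^(-39)=-11
after ADD R1, R0: R1=(-39)+(-11)=-50
after SUB R0, 13: R0=(-11)-13=-24
after XOR R1, 5: R1=(-50)^5=-53
after AND R1, R0: R1=(-53)&(-24)=-56
halt.

-56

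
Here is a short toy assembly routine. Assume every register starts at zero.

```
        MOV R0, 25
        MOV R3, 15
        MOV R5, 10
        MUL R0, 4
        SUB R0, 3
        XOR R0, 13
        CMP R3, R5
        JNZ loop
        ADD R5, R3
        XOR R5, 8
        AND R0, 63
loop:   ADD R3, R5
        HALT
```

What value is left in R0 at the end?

MOV R0, 25 → R0=25
MOV R3, 15 → R3=15
MOV R5, 10 → R5=10
MUL R0, 4 → R0=25*4=100
SUB R0, 3 → R0=100-3=97
XOR R0, 13 → R0=97^13=108
CMP R3, R5  (cmp 15,10)
JNZ loop: taken
ADD R3, R5 → R3=15+10=25
halt.

108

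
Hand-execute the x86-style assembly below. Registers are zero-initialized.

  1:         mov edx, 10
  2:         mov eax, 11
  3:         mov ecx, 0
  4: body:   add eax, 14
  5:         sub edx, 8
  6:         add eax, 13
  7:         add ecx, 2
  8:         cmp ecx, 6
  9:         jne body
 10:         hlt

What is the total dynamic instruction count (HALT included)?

22

edx=10
eax=11
ecx=0
eax=11+14=25
edx=10-8=2
eax=25+13=38
ecx=0+2=2
cmp ecx, 6  (cmp 2,6)
jne body: taken
eax=38+14=52
edx=2-8=-6
eax=52+13=65
ecx=2+2=4
cmp ecx, 6  (cmp 4,6)
jne body: taken
eax=65+14=79
edx=(-6)-8=-14
eax=79+13=92
ecx=4+2=6
cmp ecx, 6  (cmp 6,6)
jne body: not taken
halt.
Total executed instructions: 22.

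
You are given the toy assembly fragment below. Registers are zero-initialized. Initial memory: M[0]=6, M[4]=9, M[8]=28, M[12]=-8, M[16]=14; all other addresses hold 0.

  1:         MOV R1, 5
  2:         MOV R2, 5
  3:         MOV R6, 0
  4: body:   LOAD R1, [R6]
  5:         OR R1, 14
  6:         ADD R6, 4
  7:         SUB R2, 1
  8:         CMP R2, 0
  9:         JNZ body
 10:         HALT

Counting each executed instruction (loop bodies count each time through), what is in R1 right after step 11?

15

MOV R1, 5 → R1=5
MOV R2, 5 → R2=5
MOV R6, 0 → R6=0
LOAD R1, [R6] → R1=M[0]=6
OR R1, 14 → R1=6|14=14
ADD R6, 4 → R6=0+4=4
SUB R2, 1 → R2=5-1=4
CMP R2, 0  (cmp 4,0)
JNZ body: taken
LOAD R1, [R6] → R1=M[4]=9
OR R1, 14 → R1=9|14=15
After step 11: R1 = 15.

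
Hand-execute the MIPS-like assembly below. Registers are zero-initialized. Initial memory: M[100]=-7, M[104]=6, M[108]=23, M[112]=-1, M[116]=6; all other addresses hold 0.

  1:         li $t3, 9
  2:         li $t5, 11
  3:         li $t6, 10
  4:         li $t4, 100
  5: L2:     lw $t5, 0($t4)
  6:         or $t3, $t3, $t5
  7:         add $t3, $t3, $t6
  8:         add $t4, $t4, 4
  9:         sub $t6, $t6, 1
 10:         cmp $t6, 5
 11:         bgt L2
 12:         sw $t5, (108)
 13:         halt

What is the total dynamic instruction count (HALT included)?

after li $t3, 9: $t3=9
after li $t5, 11: $t5=11
after li $t6, 10: $t6=10
after li $t4, 100: $t4=100
after lw $t5, 0($t4): $t5=M[100]=-7
after or $t3, $t3, $t5: $t3=9|(-7)=-7
after add $t3, $t3, $t6: $t3=(-7)+10=3
after add $t4, $t4, 4: $t4=100+4=104
after sub $t6, $t6, 1: $t6=10-1=9
cmp $t6, 5  (cmp 9,5)
bgt L2: taken
after lw $t5, 0($t4): $t5=M[104]=6
after or $t3, $t3, $t5: $t3=3|6=7
after add $t3, $t3, $t6: $t3=7+9=16
after add $t4, $t4, 4: $t4=104+4=108
after sub $t6, $t6, 1: $t6=9-1=8
cmp $t6, 5  (cmp 8,5)
bgt L2: taken
after lw $t5, 0($t4): $t5=M[108]=23
after or $t3, $t3, $t5: $t3=16|23=23
after add $t3, $t3, $t6: $t3=23+8=31
after add $t4, $t4, 4: $t4=108+4=112
after sub $t6, $t6, 1: $t6=8-1=7
cmp $t6, 5  (cmp 7,5)
bgt L2: taken
after lw $t5, 0($t4): $t5=M[112]=-1
after or $t3, $t3, $t5: $t3=31|(-1)=-1
after add $t3, $t3, $t6: $t3=(-1)+7=6
after add $t4, $t4, 4: $t4=112+4=116
after sub $t6, $t6, 1: $t6=7-1=6
cmp $t6, 5  (cmp 6,5)
bgt L2: taken
after lw $t5, 0($t4): $t5=M[116]=6
after or $t3, $t3, $t5: $t3=6|6=6
after add $t3, $t3, $t6: $t3=6+6=12
after add $t4, $t4, 4: $t4=116+4=120
after sub $t6, $t6, 1: $t6=6-1=5
cmp $t6, 5  (cmp 5,5)
bgt L2: not taken
sw $t5, (108) → M[108]=6
halt.
Total executed instructions: 41.

41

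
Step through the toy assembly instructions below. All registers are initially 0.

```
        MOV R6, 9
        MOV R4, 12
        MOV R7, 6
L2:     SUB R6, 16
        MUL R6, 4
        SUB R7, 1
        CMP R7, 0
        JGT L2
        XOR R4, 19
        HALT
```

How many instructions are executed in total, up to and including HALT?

R6=9
R4=12
R7=6
R6=9-16=-7
R6=(-7)*4=-28
R7=6-1=5
CMP R7, 0  (cmp 5,0)
JGT L2: taken
R6=(-28)-16=-44
R6=(-44)*4=-176
R7=5-1=4
CMP R7, 0  (cmp 4,0)
JGT L2: taken
R6=(-176)-16=-192
R6=(-192)*4=-768
R7=4-1=3
CMP R7, 0  (cmp 3,0)
JGT L2: taken
R6=(-768)-16=-784
R6=(-784)*4=-3136
R7=3-1=2
CMP R7, 0  (cmp 2,0)
JGT L2: taken
R6=(-3136)-16=-3152
R6=(-3152)*4=-12608
R7=2-1=1
CMP R7, 0  (cmp 1,0)
JGT L2: taken
R6=(-12608)-16=-12624
R6=(-12624)*4=-50496
R7=1-1=0
CMP R7, 0  (cmp 0,0)
JGT L2: not taken
R4=12^19=31
halt.
Total executed instructions: 35.

35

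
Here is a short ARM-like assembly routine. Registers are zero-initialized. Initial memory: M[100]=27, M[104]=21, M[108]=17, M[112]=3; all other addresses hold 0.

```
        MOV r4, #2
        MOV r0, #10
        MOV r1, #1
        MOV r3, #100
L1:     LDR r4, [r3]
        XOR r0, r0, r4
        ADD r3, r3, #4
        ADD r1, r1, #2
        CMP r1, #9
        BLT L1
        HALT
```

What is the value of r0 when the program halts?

22

r4=2
r0=10
r1=1
r3=100
r4=M[100]=27
r0=10^27=17
r3=100+4=104
r1=1+2=3
CMP r1, #9  (cmp 3,9)
BLT L1: taken
r4=M[104]=21
r0=17^21=4
r3=104+4=108
r1=3+2=5
CMP r1, #9  (cmp 5,9)
BLT L1: taken
r4=M[108]=17
r0=4^17=21
r3=108+4=112
r1=5+2=7
CMP r1, #9  (cmp 7,9)
BLT L1: taken
r4=M[112]=3
r0=21^3=22
r3=112+4=116
r1=7+2=9
CMP r1, #9  (cmp 9,9)
BLT L1: not taken
halt.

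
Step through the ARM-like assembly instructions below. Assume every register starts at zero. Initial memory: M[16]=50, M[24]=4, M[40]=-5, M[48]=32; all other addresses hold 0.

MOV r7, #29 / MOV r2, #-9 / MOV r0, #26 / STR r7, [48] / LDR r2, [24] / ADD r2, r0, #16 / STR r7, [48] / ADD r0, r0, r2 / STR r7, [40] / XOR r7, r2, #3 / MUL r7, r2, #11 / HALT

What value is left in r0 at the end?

68

r7=29
r2=-9
r0=26
STR r7, [48] → M[48]=29
r2=M[24]=4
r2=26+16=42
STR r7, [48] → M[48]=29
r0=26+42=68
STR r7, [40] → M[40]=29
r7=42^3=41
r7=42*11=462
halt.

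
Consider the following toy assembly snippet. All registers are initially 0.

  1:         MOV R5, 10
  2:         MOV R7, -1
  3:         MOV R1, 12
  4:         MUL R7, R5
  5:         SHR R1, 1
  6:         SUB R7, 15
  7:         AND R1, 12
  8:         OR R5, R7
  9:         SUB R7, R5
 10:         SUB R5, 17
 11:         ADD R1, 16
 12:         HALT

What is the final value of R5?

-34

MOV R5, 10 → R5=10
MOV R7, -1 → R7=-1
MOV R1, 12 → R1=12
MUL R7, R5 → R7=(-1)*10=-10
SHR R1, 1 → R1=12>>1=6
SUB R7, 15 → R7=(-10)-15=-25
AND R1, 12 → R1=6&12=4
OR R5, R7 → R5=10|(-25)=-17
SUB R7, R5 → R7=(-25)-(-17)=-8
SUB R5, 17 → R5=(-17)-17=-34
ADD R1, 16 → R1=4+16=20
halt.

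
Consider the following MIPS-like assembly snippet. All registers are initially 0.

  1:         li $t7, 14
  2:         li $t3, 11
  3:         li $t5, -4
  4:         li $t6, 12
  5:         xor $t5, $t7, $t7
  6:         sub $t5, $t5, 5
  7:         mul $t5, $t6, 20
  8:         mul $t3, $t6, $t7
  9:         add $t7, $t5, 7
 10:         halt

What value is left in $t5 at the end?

240

after li $t7, 14: $t7=14
after li $t3, 11: $t3=11
after li $t5, -4: $t5=-4
after li $t6, 12: $t6=12
after xor $t5, $t7, $t7: $t5=14^14=0
after sub $t5, $t5, 5: $t5=0-5=-5
after mul $t5, $t6, 20: $t5=12*20=240
after mul $t3, $t6, $t7: $t3=12*14=168
after add $t7, $t5, 7: $t7=240+7=247
halt.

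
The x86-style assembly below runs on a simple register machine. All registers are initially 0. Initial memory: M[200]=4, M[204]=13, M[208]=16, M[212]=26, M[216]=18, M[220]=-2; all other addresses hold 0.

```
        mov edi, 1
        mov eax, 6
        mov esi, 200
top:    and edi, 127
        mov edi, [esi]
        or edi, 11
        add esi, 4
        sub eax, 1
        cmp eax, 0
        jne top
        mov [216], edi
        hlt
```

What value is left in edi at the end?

after mov edi, 1: edi=1
after mov eax, 6: eax=6
after mov esi, 200: esi=200
after and edi, 127: edi=1&127=1
after mov edi, [esi]: edi=M[200]=4
after or edi, 11: edi=4|11=15
after add esi, 4: esi=200+4=204
after sub eax, 1: eax=6-1=5
cmp eax, 0  (cmp 5,0)
jne top: taken
after and edi, 127: edi=15&127=15
after mov edi, [esi]: edi=M[204]=13
after or edi, 11: edi=13|11=15
after add esi, 4: esi=204+4=208
after sub eax, 1: eax=5-1=4
cmp eax, 0  (cmp 4,0)
jne top: taken
after and edi, 127: edi=15&127=15
after mov edi, [esi]: edi=M[208]=16
after or edi, 11: edi=16|11=27
after add esi, 4: esi=208+4=212
after sub eax, 1: eax=4-1=3
cmp eax, 0  (cmp 3,0)
jne top: taken
after and edi, 127: edi=27&127=27
after mov edi, [esi]: edi=M[212]=26
after or edi, 11: edi=26|11=27
after add esi, 4: esi=212+4=216
after sub eax, 1: eax=3-1=2
cmp eax, 0  (cmp 2,0)
jne top: taken
after and edi, 127: edi=27&127=27
after mov edi, [esi]: edi=M[216]=18
after or edi, 11: edi=18|11=27
after add esi, 4: esi=216+4=220
after sub eax, 1: eax=2-1=1
cmp eax, 0  (cmp 1,0)
jne top: taken
after and edi, 127: edi=27&127=27
after mov edi, [esi]: edi=M[220]=-2
after or edi, 11: edi=(-2)|11=-1
after add esi, 4: esi=220+4=224
after sub eax, 1: eax=1-1=0
cmp eax, 0  (cmp 0,0)
jne top: not taken
mov [216], edi → M[216]=-1
halt.

-1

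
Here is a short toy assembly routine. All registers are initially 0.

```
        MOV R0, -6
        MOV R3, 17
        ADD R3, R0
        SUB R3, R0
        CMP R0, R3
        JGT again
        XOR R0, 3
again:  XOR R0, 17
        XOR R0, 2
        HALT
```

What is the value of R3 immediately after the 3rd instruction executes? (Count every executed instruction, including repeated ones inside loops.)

MOV R0, -6 → R0=-6
MOV R3, 17 → R3=17
ADD R3, R0 → R3=17+(-6)=11
After step 3: R3 = 11.

11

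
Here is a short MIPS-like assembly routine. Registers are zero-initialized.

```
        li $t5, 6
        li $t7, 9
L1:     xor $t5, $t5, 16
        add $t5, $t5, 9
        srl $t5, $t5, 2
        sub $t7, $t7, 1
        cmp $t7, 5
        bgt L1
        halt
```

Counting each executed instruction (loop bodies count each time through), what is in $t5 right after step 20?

$t5=6
$t7=9
$t5=6^16=22
$t5=22+9=31
$t5=31>>2=7
$t7=9-1=8
cmp $t7, 5  (cmp 8,5)
bgt L1: taken
$t5=7^16=23
$t5=23+9=32
$t5=32>>2=8
$t7=8-1=7
cmp $t7, 5  (cmp 7,5)
bgt L1: taken
$t5=8^16=24
$t5=24+9=33
$t5=33>>2=8
$t7=7-1=6
cmp $t7, 5  (cmp 6,5)
bgt L1: taken
After step 20: $t5 = 8.

8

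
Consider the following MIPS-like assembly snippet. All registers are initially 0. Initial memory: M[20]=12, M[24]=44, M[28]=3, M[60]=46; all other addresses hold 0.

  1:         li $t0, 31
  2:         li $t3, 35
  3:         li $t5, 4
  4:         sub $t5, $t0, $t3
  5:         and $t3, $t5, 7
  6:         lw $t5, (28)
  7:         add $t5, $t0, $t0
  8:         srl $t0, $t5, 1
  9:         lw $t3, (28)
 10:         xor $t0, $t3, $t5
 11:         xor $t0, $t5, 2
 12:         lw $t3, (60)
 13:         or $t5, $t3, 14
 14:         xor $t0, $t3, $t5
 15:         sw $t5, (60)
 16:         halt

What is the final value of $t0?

0

$t0=31
$t3=35
$t5=4
$t5=31-35=-4
$t3=(-4)&7=4
$t5=M[28]=3
$t5=31+31=62
$t0=62>>1=31
$t3=M[28]=3
$t0=3^62=61
$t0=62^2=60
$t3=M[60]=46
$t5=46|14=46
$t0=46^46=0
sw $t5, (60) → M[60]=46
halt.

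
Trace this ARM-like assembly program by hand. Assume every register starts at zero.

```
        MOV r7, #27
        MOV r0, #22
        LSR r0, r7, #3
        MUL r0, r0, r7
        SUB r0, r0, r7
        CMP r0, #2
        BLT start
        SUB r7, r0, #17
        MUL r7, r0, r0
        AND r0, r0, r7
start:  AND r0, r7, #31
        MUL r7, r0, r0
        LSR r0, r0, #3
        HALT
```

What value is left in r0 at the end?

MOV r7, #27 → r7=27
MOV r0, #22 → r0=22
LSR r0, r7, #3 → r0=27>>3=3
MUL r0, r0, r7 → r0=3*27=81
SUB r0, r0, r7 → r0=81-27=54
CMP r0, #2  (cmp 54,2)
BLT start: not taken
SUB r7, r0, #17 → r7=54-17=37
MUL r7, r0, r0 → r7=54*54=2916
AND r0, r0, r7 → r0=54&2916=36
AND r0, r7, #31 → r0=2916&31=4
MUL r7, r0, r0 → r7=4*4=16
LSR r0, r0, #3 → r0=4>>3=0
halt.

0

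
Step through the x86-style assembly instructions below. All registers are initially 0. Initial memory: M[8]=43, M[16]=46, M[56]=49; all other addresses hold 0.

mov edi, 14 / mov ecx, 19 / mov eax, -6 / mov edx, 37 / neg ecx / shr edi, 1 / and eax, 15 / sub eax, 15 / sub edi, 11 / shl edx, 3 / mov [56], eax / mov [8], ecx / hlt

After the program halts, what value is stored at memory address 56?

-5

mov edi, 14 → edi=14
mov ecx, 19 → ecx=19
mov eax, -6 → eax=-6
mov edx, 37 → edx=37
neg ecx → ecx=-(19)=-19
shr edi, 1 → edi=14>>1=7
and eax, 15 → eax=(-6)&15=10
sub eax, 15 → eax=10-15=-5
sub edi, 11 → edi=7-11=-4
shl edx, 3 → edx=37<<3=296
mov [56], eax → M[56]=-5
mov [8], ecx → M[8]=-19
halt.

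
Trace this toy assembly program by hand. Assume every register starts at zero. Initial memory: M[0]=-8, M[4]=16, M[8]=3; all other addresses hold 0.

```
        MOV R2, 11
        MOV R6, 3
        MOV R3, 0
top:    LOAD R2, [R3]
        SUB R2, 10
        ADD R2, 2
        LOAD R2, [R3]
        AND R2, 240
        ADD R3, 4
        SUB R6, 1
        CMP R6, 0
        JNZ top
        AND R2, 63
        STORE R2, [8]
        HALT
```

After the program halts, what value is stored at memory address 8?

0

after MOV R2, 11: R2=11
after MOV R6, 3: R6=3
after MOV R3, 0: R3=0
after LOAD R2, [R3]: R2=M[0]=-8
after SUB R2, 10: R2=(-8)-10=-18
after ADD R2, 2: R2=(-18)+2=-16
after LOAD R2, [R3]: R2=M[0]=-8
after AND R2, 240: R2=(-8)&240=240
after ADD R3, 4: R3=0+4=4
after SUB R6, 1: R6=3-1=2
CMP R6, 0  (cmp 2,0)
JNZ top: taken
after LOAD R2, [R3]: R2=M[4]=16
after SUB R2, 10: R2=16-10=6
after ADD R2, 2: R2=6+2=8
after LOAD R2, [R3]: R2=M[4]=16
after AND R2, 240: R2=16&240=16
after ADD R3, 4: R3=4+4=8
after SUB R6, 1: R6=2-1=1
CMP R6, 0  (cmp 1,0)
JNZ top: taken
after LOAD R2, [R3]: R2=M[8]=3
after SUB R2, 10: R2=3-10=-7
after ADD R2, 2: R2=(-7)+2=-5
after LOAD R2, [R3]: R2=M[8]=3
after AND R2, 240: R2=3&240=0
after ADD R3, 4: R3=8+4=12
after SUB R6, 1: R6=1-1=0
CMP R6, 0  (cmp 0,0)
JNZ top: not taken
after AND R2, 63: R2=0&63=0
STORE R2, [8] → M[8]=0
halt.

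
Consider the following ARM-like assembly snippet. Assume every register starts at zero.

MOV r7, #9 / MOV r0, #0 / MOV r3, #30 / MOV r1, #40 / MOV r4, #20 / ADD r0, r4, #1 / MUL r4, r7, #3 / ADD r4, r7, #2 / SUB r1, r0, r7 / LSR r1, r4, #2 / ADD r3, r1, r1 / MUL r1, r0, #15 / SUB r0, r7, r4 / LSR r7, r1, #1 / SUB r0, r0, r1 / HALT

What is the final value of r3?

after MOV r7, #9: r7=9
after MOV r0, #0: r0=0
after MOV r3, #30: r3=30
after MOV r1, #40: r1=40
after MOV r4, #20: r4=20
after ADD r0, r4, #1: r0=20+1=21
after MUL r4, r7, #3: r4=9*3=27
after ADD r4, r7, #2: r4=9+2=11
after SUB r1, r0, r7: r1=21-9=12
after LSR r1, r4, #2: r1=11>>2=2
after ADD r3, r1, r1: r3=2+2=4
after MUL r1, r0, #15: r1=21*15=315
after SUB r0, r7, r4: r0=9-11=-2
after LSR r7, r1, #1: r7=315>>1=157
after SUB r0, r0, r1: r0=(-2)-315=-317
halt.

4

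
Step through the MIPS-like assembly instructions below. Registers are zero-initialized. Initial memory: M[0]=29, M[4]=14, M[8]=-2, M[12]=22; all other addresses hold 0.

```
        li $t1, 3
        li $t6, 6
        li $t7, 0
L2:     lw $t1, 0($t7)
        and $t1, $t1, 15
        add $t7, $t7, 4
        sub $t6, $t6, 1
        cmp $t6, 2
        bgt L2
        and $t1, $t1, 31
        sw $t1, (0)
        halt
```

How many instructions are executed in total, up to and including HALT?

30

li $t1, 3 → $t1=3
li $t6, 6 → $t6=6
li $t7, 0 → $t7=0
lw $t1, 0($t7) → $t1=M[0]=29
and $t1, $t1, 15 → $t1=29&15=13
add $t7, $t7, 4 → $t7=0+4=4
sub $t6, $t6, 1 → $t6=6-1=5
cmp $t6, 2  (cmp 5,2)
bgt L2: taken
lw $t1, 0($t7) → $t1=M[4]=14
and $t1, $t1, 15 → $t1=14&15=14
add $t7, $t7, 4 → $t7=4+4=8
sub $t6, $t6, 1 → $t6=5-1=4
cmp $t6, 2  (cmp 4,2)
bgt L2: taken
lw $t1, 0($t7) → $t1=M[8]=-2
and $t1, $t1, 15 → $t1=(-2)&15=14
add $t7, $t7, 4 → $t7=8+4=12
sub $t6, $t6, 1 → $t6=4-1=3
cmp $t6, 2  (cmp 3,2)
bgt L2: taken
lw $t1, 0($t7) → $t1=M[12]=22
and $t1, $t1, 15 → $t1=22&15=6
add $t7, $t7, 4 → $t7=12+4=16
sub $t6, $t6, 1 → $t6=3-1=2
cmp $t6, 2  (cmp 2,2)
bgt L2: not taken
and $t1, $t1, 31 → $t1=6&31=6
sw $t1, (0) → M[0]=6
halt.
Total executed instructions: 30.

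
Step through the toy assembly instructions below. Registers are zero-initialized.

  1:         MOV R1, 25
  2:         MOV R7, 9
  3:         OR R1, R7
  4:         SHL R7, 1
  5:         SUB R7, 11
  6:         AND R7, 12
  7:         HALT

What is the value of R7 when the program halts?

4

MOV R1, 25 → R1=25
MOV R7, 9 → R7=9
OR R1, R7 → R1=25|9=25
SHL R7, 1 → R7=9<<1=18
SUB R7, 11 → R7=18-11=7
AND R7, 12 → R7=7&12=4
halt.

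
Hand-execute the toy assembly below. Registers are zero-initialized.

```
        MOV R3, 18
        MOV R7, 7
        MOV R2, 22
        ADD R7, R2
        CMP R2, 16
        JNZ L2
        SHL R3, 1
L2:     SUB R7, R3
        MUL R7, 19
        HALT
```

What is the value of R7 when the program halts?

after MOV R3, 18: R3=18
after MOV R7, 7: R7=7
after MOV R2, 22: R2=22
after ADD R7, R2: R7=7+22=29
CMP R2, 16  (cmp 22,16)
JNZ L2: taken
after SUB R7, R3: R7=29-18=11
after MUL R7, 19: R7=11*19=209
halt.

209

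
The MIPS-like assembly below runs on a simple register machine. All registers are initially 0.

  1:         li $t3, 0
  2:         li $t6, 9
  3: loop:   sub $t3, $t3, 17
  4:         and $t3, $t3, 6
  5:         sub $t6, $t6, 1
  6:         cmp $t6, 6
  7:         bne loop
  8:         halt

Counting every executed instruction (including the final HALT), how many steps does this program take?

li $t3, 0 → $t3=0
li $t6, 9 → $t6=9
sub $t3, $t3, 17 → $t3=0-17=-17
and $t3, $t3, 6 → $t3=(-17)&6=6
sub $t6, $t6, 1 → $t6=9-1=8
cmp $t6, 6  (cmp 8,6)
bne loop: taken
sub $t3, $t3, 17 → $t3=6-17=-11
and $t3, $t3, 6 → $t3=(-11)&6=4
sub $t6, $t6, 1 → $t6=8-1=7
cmp $t6, 6  (cmp 7,6)
bne loop: taken
sub $t3, $t3, 17 → $t3=4-17=-13
and $t3, $t3, 6 → $t3=(-13)&6=2
sub $t6, $t6, 1 → $t6=7-1=6
cmp $t6, 6  (cmp 6,6)
bne loop: not taken
halt.
Total executed instructions: 18.

18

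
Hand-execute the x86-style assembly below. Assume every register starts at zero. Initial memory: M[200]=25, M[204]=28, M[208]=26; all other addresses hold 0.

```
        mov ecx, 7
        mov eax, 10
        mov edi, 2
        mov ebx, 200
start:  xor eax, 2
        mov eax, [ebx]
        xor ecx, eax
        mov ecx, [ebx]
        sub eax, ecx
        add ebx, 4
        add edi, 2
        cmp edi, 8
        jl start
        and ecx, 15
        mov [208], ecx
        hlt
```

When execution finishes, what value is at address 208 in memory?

10

after mov ecx, 7: ecx=7
after mov eax, 10: eax=10
after mov edi, 2: edi=2
after mov ebx, 200: ebx=200
after xor eax, 2: eax=10^2=8
after mov eax, [ebx]: eax=M[200]=25
after xor ecx, eax: ecx=7^25=30
after mov ecx, [ebx]: ecx=M[200]=25
after sub eax, ecx: eax=25-25=0
after add ebx, 4: ebx=200+4=204
after add edi, 2: edi=2+2=4
cmp edi, 8  (cmp 4,8)
jl start: taken
after xor eax, 2: eax=0^2=2
after mov eax, [ebx]: eax=M[204]=28
after xor ecx, eax: ecx=25^28=5
after mov ecx, [ebx]: ecx=M[204]=28
after sub eax, ecx: eax=28-28=0
after add ebx, 4: ebx=204+4=208
after add edi, 2: edi=4+2=6
cmp edi, 8  (cmp 6,8)
jl start: taken
after xor eax, 2: eax=0^2=2
after mov eax, [ebx]: eax=M[208]=26
after xor ecx, eax: ecx=28^26=6
after mov ecx, [ebx]: ecx=M[208]=26
after sub eax, ecx: eax=26-26=0
after add ebx, 4: ebx=208+4=212
after add edi, 2: edi=6+2=8
cmp edi, 8  (cmp 8,8)
jl start: not taken
after and ecx, 15: ecx=26&15=10
mov [208], ecx → M[208]=10
halt.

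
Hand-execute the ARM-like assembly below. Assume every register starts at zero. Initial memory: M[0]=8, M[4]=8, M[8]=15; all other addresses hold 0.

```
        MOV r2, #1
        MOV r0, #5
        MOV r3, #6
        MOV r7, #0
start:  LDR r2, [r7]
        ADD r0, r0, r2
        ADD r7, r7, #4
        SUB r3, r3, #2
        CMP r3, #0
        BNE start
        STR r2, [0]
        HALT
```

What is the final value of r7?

r2=1
r0=5
r3=6
r7=0
r2=M[0]=8
r0=5+8=13
r7=0+4=4
r3=6-2=4
CMP r3, #0  (cmp 4,0)
BNE start: taken
r2=M[4]=8
r0=13+8=21
r7=4+4=8
r3=4-2=2
CMP r3, #0  (cmp 2,0)
BNE start: taken
r2=M[8]=15
r0=21+15=36
r7=8+4=12
r3=2-2=0
CMP r3, #0  (cmp 0,0)
BNE start: not taken
STR r2, [0] → M[0]=15
halt.

12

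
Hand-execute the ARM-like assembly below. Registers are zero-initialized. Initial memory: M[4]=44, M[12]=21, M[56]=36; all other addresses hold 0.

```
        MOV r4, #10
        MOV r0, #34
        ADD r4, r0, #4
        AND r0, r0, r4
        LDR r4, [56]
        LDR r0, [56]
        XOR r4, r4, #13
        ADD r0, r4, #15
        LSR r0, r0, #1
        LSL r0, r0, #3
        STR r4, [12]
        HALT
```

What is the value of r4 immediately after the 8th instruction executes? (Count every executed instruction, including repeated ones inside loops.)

r4=10
r0=34
r4=34+4=38
r0=34&38=34
r4=M[56]=36
r0=M[56]=36
r4=36^13=41
r0=41+15=56
After step 8: r4 = 41.

41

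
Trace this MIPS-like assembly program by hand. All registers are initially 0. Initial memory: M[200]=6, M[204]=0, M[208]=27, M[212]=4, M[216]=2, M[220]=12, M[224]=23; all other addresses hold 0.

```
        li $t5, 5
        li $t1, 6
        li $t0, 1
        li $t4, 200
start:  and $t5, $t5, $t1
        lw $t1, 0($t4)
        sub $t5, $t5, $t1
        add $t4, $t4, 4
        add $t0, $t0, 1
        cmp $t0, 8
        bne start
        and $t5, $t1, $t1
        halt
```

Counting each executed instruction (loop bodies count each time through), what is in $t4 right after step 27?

212

after li $t5, 5: $t5=5
after li $t1, 6: $t1=6
after li $t0, 1: $t0=1
after li $t4, 200: $t4=200
after and $t5, $t5, $t1: $t5=5&6=4
after lw $t1, 0($t4): $t1=M[200]=6
after sub $t5, $t5, $t1: $t5=4-6=-2
after add $t4, $t4, 4: $t4=200+4=204
after add $t0, $t0, 1: $t0=1+1=2
cmp $t0, 8  (cmp 2,8)
bne start: taken
after and $t5, $t5, $t1: $t5=(-2)&6=6
after lw $t1, 0($t4): $t1=M[204]=0
after sub $t5, $t5, $t1: $t5=6-0=6
after add $t4, $t4, 4: $t4=204+4=208
after add $t0, $t0, 1: $t0=2+1=3
cmp $t0, 8  (cmp 3,8)
bne start: taken
after and $t5, $t5, $t1: $t5=6&0=0
after lw $t1, 0($t4): $t1=M[208]=27
after sub $t5, $t5, $t1: $t5=0-27=-27
after add $t4, $t4, 4: $t4=208+4=212
after add $t0, $t0, 1: $t0=3+1=4
cmp $t0, 8  (cmp 4,8)
bne start: taken
after and $t5, $t5, $t1: $t5=(-27)&27=1
after lw $t1, 0($t4): $t1=M[212]=4
After step 27: $t4 = 212.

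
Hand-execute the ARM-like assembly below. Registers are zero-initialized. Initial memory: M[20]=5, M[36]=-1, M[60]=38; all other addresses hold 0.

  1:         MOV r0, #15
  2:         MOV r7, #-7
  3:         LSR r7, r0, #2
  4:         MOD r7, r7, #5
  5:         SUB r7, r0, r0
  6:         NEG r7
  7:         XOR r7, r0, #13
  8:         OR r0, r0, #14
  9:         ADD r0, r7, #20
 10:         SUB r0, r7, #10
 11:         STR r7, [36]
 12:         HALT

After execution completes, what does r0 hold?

MOV r0, #15 → r0=15
MOV r7, #-7 → r7=-7
LSR r7, r0, #2 → r7=15>>2=3
MOD r7, r7, #5 → r7=3%5=3
SUB r7, r0, r0 → r7=15-15=0
NEG r7 → r7=-(0)=0
XOR r7, r0, #13 → r7=15^13=2
OR r0, r0, #14 → r0=15|14=15
ADD r0, r7, #20 → r0=2+20=22
SUB r0, r7, #10 → r0=2-10=-8
STR r7, [36] → M[36]=2
halt.

-8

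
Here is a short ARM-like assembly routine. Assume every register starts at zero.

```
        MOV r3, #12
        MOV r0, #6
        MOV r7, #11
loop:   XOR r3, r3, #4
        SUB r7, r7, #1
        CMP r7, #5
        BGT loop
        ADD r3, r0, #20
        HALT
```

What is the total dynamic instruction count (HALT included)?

MOV r3, #12 → r3=12
MOV r0, #6 → r0=6
MOV r7, #11 → r7=11
XOR r3, r3, #4 → r3=12^4=8
SUB r7, r7, #1 → r7=11-1=10
CMP r7, #5  (cmp 10,5)
BGT loop: taken
XOR r3, r3, #4 → r3=8^4=12
SUB r7, r7, #1 → r7=10-1=9
CMP r7, #5  (cmp 9,5)
BGT loop: taken
XOR r3, r3, #4 → r3=12^4=8
SUB r7, r7, #1 → r7=9-1=8
CMP r7, #5  (cmp 8,5)
BGT loop: taken
XOR r3, r3, #4 → r3=8^4=12
SUB r7, r7, #1 → r7=8-1=7
CMP r7, #5  (cmp 7,5)
BGT loop: taken
XOR r3, r3, #4 → r3=12^4=8
SUB r7, r7, #1 → r7=7-1=6
CMP r7, #5  (cmp 6,5)
BGT loop: taken
XOR r3, r3, #4 → r3=8^4=12
SUB r7, r7, #1 → r7=6-1=5
CMP r7, #5  (cmp 5,5)
BGT loop: not taken
ADD r3, r0, #20 → r3=6+20=26
halt.
Total executed instructions: 29.

29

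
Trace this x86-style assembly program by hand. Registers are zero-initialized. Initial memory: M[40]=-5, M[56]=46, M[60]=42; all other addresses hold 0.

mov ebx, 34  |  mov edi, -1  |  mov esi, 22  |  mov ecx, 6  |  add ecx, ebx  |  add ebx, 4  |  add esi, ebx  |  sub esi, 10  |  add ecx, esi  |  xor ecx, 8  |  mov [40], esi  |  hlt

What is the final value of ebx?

38

after mov ebx, 34: ebx=34
after mov edi, -1: edi=-1
after mov esi, 22: esi=22
after mov ecx, 6: ecx=6
after add ecx, ebx: ecx=6+34=40
after add ebx, 4: ebx=34+4=38
after add esi, ebx: esi=22+38=60
after sub esi, 10: esi=60-10=50
after add ecx, esi: ecx=40+50=90
after xor ecx, 8: ecx=90^8=82
mov [40], esi → M[40]=50
halt.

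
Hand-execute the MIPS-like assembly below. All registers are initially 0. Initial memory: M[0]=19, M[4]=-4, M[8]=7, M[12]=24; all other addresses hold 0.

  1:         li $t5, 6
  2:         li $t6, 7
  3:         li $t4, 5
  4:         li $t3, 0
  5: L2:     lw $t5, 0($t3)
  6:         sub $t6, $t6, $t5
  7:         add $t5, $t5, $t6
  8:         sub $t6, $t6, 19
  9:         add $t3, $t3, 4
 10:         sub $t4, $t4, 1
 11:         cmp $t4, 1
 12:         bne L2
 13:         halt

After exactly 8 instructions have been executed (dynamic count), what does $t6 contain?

$t5=6
$t6=7
$t4=5
$t3=0
$t5=M[0]=19
$t6=7-19=-12
$t5=19+(-12)=7
$t6=(-12)-19=-31
After step 8: $t6 = -31.

-31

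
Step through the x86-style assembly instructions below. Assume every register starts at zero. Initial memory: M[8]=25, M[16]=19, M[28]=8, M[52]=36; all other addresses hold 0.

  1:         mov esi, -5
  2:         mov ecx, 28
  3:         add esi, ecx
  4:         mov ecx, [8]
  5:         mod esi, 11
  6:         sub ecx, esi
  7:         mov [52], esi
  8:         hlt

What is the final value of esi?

mov esi, -5 → esi=-5
mov ecx, 28 → ecx=28
add esi, ecx → esi=(-5)+28=23
mov ecx, [8] → ecx=M[8]=25
mod esi, 11 → esi=23%11=1
sub ecx, esi → ecx=25-1=24
mov [52], esi → M[52]=1
halt.

1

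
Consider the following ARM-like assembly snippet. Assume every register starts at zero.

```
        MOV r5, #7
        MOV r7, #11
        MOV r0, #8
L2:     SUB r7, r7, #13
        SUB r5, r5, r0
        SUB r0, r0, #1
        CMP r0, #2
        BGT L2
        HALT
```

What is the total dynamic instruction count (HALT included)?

34

r5=7
r7=11
r0=8
r7=11-13=-2
r5=7-8=-1
r0=8-1=7
CMP r0, #2  (cmp 7,2)
BGT L2: taken
r7=(-2)-13=-15
r5=(-1)-7=-8
r0=7-1=6
CMP r0, #2  (cmp 6,2)
BGT L2: taken
r7=(-15)-13=-28
r5=(-8)-6=-14
r0=6-1=5
CMP r0, #2  (cmp 5,2)
BGT L2: taken
r7=(-28)-13=-41
r5=(-14)-5=-19
r0=5-1=4
CMP r0, #2  (cmp 4,2)
BGT L2: taken
r7=(-41)-13=-54
r5=(-19)-4=-23
r0=4-1=3
CMP r0, #2  (cmp 3,2)
BGT L2: taken
r7=(-54)-13=-67
r5=(-23)-3=-26
r0=3-1=2
CMP r0, #2  (cmp 2,2)
BGT L2: not taken
halt.
Total executed instructions: 34.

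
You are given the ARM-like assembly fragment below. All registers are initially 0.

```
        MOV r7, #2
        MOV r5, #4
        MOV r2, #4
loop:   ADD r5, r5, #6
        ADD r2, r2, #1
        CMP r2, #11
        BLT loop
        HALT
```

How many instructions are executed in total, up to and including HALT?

MOV r7, #2 → r7=2
MOV r5, #4 → r5=4
MOV r2, #4 → r2=4
ADD r5, r5, #6 → r5=4+6=10
ADD r2, r2, #1 → r2=4+1=5
CMP r2, #11  (cmp 5,11)
BLT loop: taken
ADD r5, r5, #6 → r5=10+6=16
ADD r2, r2, #1 → r2=5+1=6
CMP r2, #11  (cmp 6,11)
BLT loop: taken
ADD r5, r5, #6 → r5=16+6=22
ADD r2, r2, #1 → r2=6+1=7
CMP r2, #11  (cmp 7,11)
BLT loop: taken
ADD r5, r5, #6 → r5=22+6=28
ADD r2, r2, #1 → r2=7+1=8
CMP r2, #11  (cmp 8,11)
BLT loop: taken
ADD r5, r5, #6 → r5=28+6=34
ADD r2, r2, #1 → r2=8+1=9
CMP r2, #11  (cmp 9,11)
BLT loop: taken
ADD r5, r5, #6 → r5=34+6=40
ADD r2, r2, #1 → r2=9+1=10
CMP r2, #11  (cmp 10,11)
BLT loop: taken
ADD r5, r5, #6 → r5=40+6=46
ADD r2, r2, #1 → r2=10+1=11
CMP r2, #11  (cmp 11,11)
BLT loop: not taken
halt.
Total executed instructions: 32.

32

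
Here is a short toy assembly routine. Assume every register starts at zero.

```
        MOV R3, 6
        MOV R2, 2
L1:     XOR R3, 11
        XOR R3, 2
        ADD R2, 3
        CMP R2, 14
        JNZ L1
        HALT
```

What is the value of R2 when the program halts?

R3=6
R2=2
R3=6^11=13
R3=13^2=15
R2=2+3=5
CMP R2, 14  (cmp 5,14)
JNZ L1: taken
R3=15^11=4
R3=4^2=6
R2=5+3=8
CMP R2, 14  (cmp 8,14)
JNZ L1: taken
R3=6^11=13
R3=13^2=15
R2=8+3=11
CMP R2, 14  (cmp 11,14)
JNZ L1: taken
R3=15^11=4
R3=4^2=6
R2=11+3=14
CMP R2, 14  (cmp 14,14)
JNZ L1: not taken
halt.

14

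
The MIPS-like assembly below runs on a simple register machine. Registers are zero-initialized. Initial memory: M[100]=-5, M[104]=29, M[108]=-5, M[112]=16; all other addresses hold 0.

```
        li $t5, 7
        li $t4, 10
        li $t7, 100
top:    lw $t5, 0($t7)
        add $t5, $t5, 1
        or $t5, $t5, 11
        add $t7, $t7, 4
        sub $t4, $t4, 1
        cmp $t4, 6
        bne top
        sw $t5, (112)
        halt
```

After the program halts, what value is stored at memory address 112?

$t5=7
$t4=10
$t7=100
$t5=M[100]=-5
$t5=(-5)+1=-4
$t5=(-4)|11=-1
$t7=100+4=104
$t4=10-1=9
cmp $t4, 6  (cmp 9,6)
bne top: taken
$t5=M[104]=29
$t5=29+1=30
$t5=30|11=31
$t7=104+4=108
$t4=9-1=8
cmp $t4, 6  (cmp 8,6)
bne top: taken
$t5=M[108]=-5
$t5=(-5)+1=-4
$t5=(-4)|11=-1
$t7=108+4=112
$t4=8-1=7
cmp $t4, 6  (cmp 7,6)
bne top: taken
$t5=M[112]=16
$t5=16+1=17
$t5=17|11=27
$t7=112+4=116
$t4=7-1=6
cmp $t4, 6  (cmp 6,6)
bne top: not taken
sw $t5, (112) → M[112]=27
halt.

27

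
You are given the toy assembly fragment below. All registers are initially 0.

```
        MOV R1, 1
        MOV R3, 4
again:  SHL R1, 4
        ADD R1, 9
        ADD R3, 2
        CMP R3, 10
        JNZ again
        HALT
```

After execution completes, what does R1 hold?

R1=1
R3=4
R1=1<<4=16
R1=16+9=25
R3=4+2=6
CMP R3, 10  (cmp 6,10)
JNZ again: taken
R1=25<<4=400
R1=400+9=409
R3=6+2=8
CMP R3, 10  (cmp 8,10)
JNZ again: taken
R1=409<<4=6544
R1=6544+9=6553
R3=8+2=10
CMP R3, 10  (cmp 10,10)
JNZ again: not taken
halt.

6553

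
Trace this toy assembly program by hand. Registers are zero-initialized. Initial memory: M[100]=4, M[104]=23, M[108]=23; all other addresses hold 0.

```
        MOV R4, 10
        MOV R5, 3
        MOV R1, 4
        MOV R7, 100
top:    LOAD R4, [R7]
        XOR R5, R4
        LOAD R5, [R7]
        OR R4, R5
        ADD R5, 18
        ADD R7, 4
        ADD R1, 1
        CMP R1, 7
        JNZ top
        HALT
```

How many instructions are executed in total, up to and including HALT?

MOV R4, 10 → R4=10
MOV R5, 3 → R5=3
MOV R1, 4 → R1=4
MOV R7, 100 → R7=100
LOAD R4, [R7] → R4=M[100]=4
XOR R5, R4 → R5=3^4=7
LOAD R5, [R7] → R5=M[100]=4
OR R4, R5 → R4=4|4=4
ADD R5, 18 → R5=4+18=22
ADD R7, 4 → R7=100+4=104
ADD R1, 1 → R1=4+1=5
CMP R1, 7  (cmp 5,7)
JNZ top: taken
LOAD R4, [R7] → R4=M[104]=23
XOR R5, R4 → R5=22^23=1
LOAD R5, [R7] → R5=M[104]=23
OR R4, R5 → R4=23|23=23
ADD R5, 18 → R5=23+18=41
ADD R7, 4 → R7=104+4=108
ADD R1, 1 → R1=5+1=6
CMP R1, 7  (cmp 6,7)
JNZ top: taken
LOAD R4, [R7] → R4=M[108]=23
XOR R5, R4 → R5=41^23=62
LOAD R5, [R7] → R5=M[108]=23
OR R4, R5 → R4=23|23=23
ADD R5, 18 → R5=23+18=41
ADD R7, 4 → R7=108+4=112
ADD R1, 1 → R1=6+1=7
CMP R1, 7  (cmp 7,7)
JNZ top: not taken
halt.
Total executed instructions: 32.

32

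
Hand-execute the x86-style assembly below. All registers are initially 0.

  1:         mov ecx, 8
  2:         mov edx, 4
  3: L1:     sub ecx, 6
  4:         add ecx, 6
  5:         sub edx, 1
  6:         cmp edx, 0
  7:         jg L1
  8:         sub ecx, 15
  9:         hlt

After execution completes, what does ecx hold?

ecx=8
edx=4
ecx=8-6=2
ecx=2+6=8
edx=4-1=3
cmp edx, 0  (cmp 3,0)
jg L1: taken
ecx=8-6=2
ecx=2+6=8
edx=3-1=2
cmp edx, 0  (cmp 2,0)
jg L1: taken
ecx=8-6=2
ecx=2+6=8
edx=2-1=1
cmp edx, 0  (cmp 1,0)
jg L1: taken
ecx=8-6=2
ecx=2+6=8
edx=1-1=0
cmp edx, 0  (cmp 0,0)
jg L1: not taken
ecx=8-15=-7
halt.

-7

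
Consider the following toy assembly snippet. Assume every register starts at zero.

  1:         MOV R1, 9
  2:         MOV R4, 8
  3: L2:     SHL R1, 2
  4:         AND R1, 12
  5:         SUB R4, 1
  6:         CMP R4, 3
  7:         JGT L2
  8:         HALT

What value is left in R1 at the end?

0

R1=9
R4=8
R1=9<<2=36
R1=36&12=4
R4=8-1=7
CMP R4, 3  (cmp 7,3)
JGT L2: taken
R1=4<<2=16
R1=16&12=0
R4=7-1=6
CMP R4, 3  (cmp 6,3)
JGT L2: taken
R1=0<<2=0
R1=0&12=0
R4=6-1=5
CMP R4, 3  (cmp 5,3)
JGT L2: taken
R1=0<<2=0
R1=0&12=0
R4=5-1=4
CMP R4, 3  (cmp 4,3)
JGT L2: taken
R1=0<<2=0
R1=0&12=0
R4=4-1=3
CMP R4, 3  (cmp 3,3)
JGT L2: not taken
halt.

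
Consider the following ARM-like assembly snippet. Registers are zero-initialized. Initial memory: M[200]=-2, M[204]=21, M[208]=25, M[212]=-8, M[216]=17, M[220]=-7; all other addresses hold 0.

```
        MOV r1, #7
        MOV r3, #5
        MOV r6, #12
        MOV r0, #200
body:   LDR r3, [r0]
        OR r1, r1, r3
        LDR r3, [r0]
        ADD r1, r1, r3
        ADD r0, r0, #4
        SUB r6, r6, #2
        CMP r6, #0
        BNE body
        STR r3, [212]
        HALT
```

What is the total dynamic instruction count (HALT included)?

54

MOV r1, #7 → r1=7
MOV r3, #5 → r3=5
MOV r6, #12 → r6=12
MOV r0, #200 → r0=200
LDR r3, [r0] → r3=M[200]=-2
OR r1, r1, r3 → r1=7|(-2)=-1
LDR r3, [r0] → r3=M[200]=-2
ADD r1, r1, r3 → r1=(-1)+(-2)=-3
ADD r0, r0, #4 → r0=200+4=204
SUB r6, r6, #2 → r6=12-2=10
CMP r6, #0  (cmp 10,0)
BNE body: taken
LDR r3, [r0] → r3=M[204]=21
OR r1, r1, r3 → r1=(-3)|21=-3
LDR r3, [r0] → r3=M[204]=21
ADD r1, r1, r3 → r1=(-3)+21=18
ADD r0, r0, #4 → r0=204+4=208
SUB r6, r6, #2 → r6=10-2=8
CMP r6, #0  (cmp 8,0)
BNE body: taken
LDR r3, [r0] → r3=M[208]=25
OR r1, r1, r3 → r1=18|25=27
LDR r3, [r0] → r3=M[208]=25
ADD r1, r1, r3 → r1=27+25=52
ADD r0, r0, #4 → r0=208+4=212
SUB r6, r6, #2 → r6=8-2=6
CMP r6, #0  (cmp 6,0)
BNE body: taken
LDR r3, [r0] → r3=M[212]=-8
OR r1, r1, r3 → r1=52|(-8)=-4
LDR r3, [r0] → r3=M[212]=-8
ADD r1, r1, r3 → r1=(-4)+(-8)=-12
ADD r0, r0, #4 → r0=212+4=216
SUB r6, r6, #2 → r6=6-2=4
CMP r6, #0  (cmp 4,0)
BNE body: taken
LDR r3, [r0] → r3=M[216]=17
OR r1, r1, r3 → r1=(-12)|17=-11
LDR r3, [r0] → r3=M[216]=17
ADD r1, r1, r3 → r1=(-11)+17=6
ADD r0, r0, #4 → r0=216+4=220
SUB r6, r6, #2 → r6=4-2=2
CMP r6, #0  (cmp 2,0)
BNE body: taken
LDR r3, [r0] → r3=M[220]=-7
OR r1, r1, r3 → r1=6|(-7)=-1
LDR r3, [r0] → r3=M[220]=-7
ADD r1, r1, r3 → r1=(-1)+(-7)=-8
ADD r0, r0, #4 → r0=220+4=224
SUB r6, r6, #2 → r6=2-2=0
CMP r6, #0  (cmp 0,0)
BNE body: not taken
STR r3, [212] → M[212]=-7
halt.
Total executed instructions: 54.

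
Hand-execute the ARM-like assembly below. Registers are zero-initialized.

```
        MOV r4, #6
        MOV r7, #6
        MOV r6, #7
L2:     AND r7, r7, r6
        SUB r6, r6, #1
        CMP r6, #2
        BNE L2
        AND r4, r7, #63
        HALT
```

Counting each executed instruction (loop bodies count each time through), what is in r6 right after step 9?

r4=6
r7=6
r6=7
r7=6&7=6
r6=7-1=6
CMP r6, #2  (cmp 6,2)
BNE L2: taken
r7=6&6=6
r6=6-1=5
After step 9: r6 = 5.

5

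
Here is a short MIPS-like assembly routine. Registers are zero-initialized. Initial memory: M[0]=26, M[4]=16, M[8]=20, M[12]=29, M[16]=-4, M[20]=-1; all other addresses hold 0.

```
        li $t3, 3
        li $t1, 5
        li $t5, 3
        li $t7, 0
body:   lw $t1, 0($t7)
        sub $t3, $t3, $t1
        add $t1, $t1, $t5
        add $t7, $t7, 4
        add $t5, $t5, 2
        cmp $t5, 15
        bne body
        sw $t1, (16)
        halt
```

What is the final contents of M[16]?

li $t3, 3 → $t3=3
li $t1, 5 → $t1=5
li $t5, 3 → $t5=3
li $t7, 0 → $t7=0
lw $t1, 0($t7) → $t1=M[0]=26
sub $t3, $t3, $t1 → $t3=3-26=-23
add $t1, $t1, $t5 → $t1=26+3=29
add $t7, $t7, 4 → $t7=0+4=4
add $t5, $t5, 2 → $t5=3+2=5
cmp $t5, 15  (cmp 5,15)
bne body: taken
lw $t1, 0($t7) → $t1=M[4]=16
sub $t3, $t3, $t1 → $t3=(-23)-16=-39
add $t1, $t1, $t5 → $t1=16+5=21
add $t7, $t7, 4 → $t7=4+4=8
add $t5, $t5, 2 → $t5=5+2=7
cmp $t5, 15  (cmp 7,15)
bne body: taken
lw $t1, 0($t7) → $t1=M[8]=20
sub $t3, $t3, $t1 → $t3=(-39)-20=-59
add $t1, $t1, $t5 → $t1=20+7=27
add $t7, $t7, 4 → $t7=8+4=12
add $t5, $t5, 2 → $t5=7+2=9
cmp $t5, 15  (cmp 9,15)
bne body: taken
lw $t1, 0($t7) → $t1=M[12]=29
sub $t3, $t3, $t1 → $t3=(-59)-29=-88
add $t1, $t1, $t5 → $t1=29+9=38
add $t7, $t7, 4 → $t7=12+4=16
add $t5, $t5, 2 → $t5=9+2=11
cmp $t5, 15  (cmp 11,15)
bne body: taken
lw $t1, 0($t7) → $t1=M[16]=-4
sub $t3, $t3, $t1 → $t3=(-88)-(-4)=-84
add $t1, $t1, $t5 → $t1=(-4)+11=7
add $t7, $t7, 4 → $t7=16+4=20
add $t5, $t5, 2 → $t5=11+2=13
cmp $t5, 15  (cmp 13,15)
bne body: taken
lw $t1, 0($t7) → $t1=M[20]=-1
sub $t3, $t3, $t1 → $t3=(-84)-(-1)=-83
add $t1, $t1, $t5 → $t1=(-1)+13=12
add $t7, $t7, 4 → $t7=20+4=24
add $t5, $t5, 2 → $t5=13+2=15
cmp $t5, 15  (cmp 15,15)
bne body: not taken
sw $t1, (16) → M[16]=12
halt.

12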